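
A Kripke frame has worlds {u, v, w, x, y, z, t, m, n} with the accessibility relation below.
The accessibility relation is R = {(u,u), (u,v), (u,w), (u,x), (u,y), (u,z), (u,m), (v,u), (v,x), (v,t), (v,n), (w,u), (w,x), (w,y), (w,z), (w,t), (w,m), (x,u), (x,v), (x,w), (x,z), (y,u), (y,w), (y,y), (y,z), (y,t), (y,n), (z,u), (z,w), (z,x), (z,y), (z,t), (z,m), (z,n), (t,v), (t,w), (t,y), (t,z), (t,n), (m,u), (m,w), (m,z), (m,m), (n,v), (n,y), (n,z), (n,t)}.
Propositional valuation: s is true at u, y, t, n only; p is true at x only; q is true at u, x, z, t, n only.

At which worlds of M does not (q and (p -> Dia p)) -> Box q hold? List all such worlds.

Recall that Box ψ holds at a world iff ψ holds at every accessible world, and Dia ψ holds iff ψ holds at some accessible world.
Let φ = not (q and (p -> Dia p)) -> Box q. Evaluate φ at each world:
  u (successors {u, v, w, x, y, z, m}): φ is true.
  v (successors {u, x, t, n}): φ is true.
  w (successors {u, x, y, z, t, m}): φ is false.
  x (successors {u, v, w, z}): φ is false.
  y (successors {u, w, y, z, t, n}): φ is false.
  z (successors {u, w, x, y, t, m, n}): φ is true.
  t (successors {v, w, y, z, n}): φ is true.
  m (successors {u, w, z, m}): φ is false.
  n (successors {v, y, z, t}): φ is true.
For instance, at u:
  At u: not (q and (p -> Dia p)) is false, Box q is false, so not (q and (p -> Dia p)) -> Box q is true.
    At u: q and (p -> Dia p) is true, so not (q and (p -> Dia p)) is false.
      At u: q is true, p -> Dia p is true, so q and (p -> Dia p) is true.
    At u: Box q requires q at every successor {u, v, w, x, y, z, m}.
      q fails at v, so Box q is false at u.
Satisfying worlds: {u, v, z, t, n}

u, v, z, t, n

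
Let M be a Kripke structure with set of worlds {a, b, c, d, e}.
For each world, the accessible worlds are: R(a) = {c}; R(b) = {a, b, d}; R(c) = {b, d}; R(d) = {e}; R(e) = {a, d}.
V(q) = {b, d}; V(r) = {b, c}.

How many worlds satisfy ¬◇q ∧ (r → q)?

2

Recall that ◇ψ holds at a world iff ψ holds at some accessible world.
Let φ = ¬◇q ∧ (r → q). Evaluate φ at each world:
  a (successors {c}): φ is true.
  b (successors {a, b, d}): φ is false.
  c (successors {b, d}): φ is false.
  d (successors {e}): φ is true.
  e (successors {a, d}): φ is false.
For instance, at a:
  At a: ¬◇q is true, r → q is true, so ¬◇q ∧ (r → q) is true.
    At a: ◇q is false, so ¬◇q is true.
      At a: ◇q requires q at some successor in {c}.
        At c: q is false.
      So ◇q is false at a.
Satisfying worlds: {a, d}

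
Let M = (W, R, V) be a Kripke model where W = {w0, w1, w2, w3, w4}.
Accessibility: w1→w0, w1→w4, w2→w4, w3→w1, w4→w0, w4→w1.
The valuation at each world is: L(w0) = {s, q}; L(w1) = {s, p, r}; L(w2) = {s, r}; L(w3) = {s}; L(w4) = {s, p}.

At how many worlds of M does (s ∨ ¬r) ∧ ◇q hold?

2

Recall that ◇ψ holds at a world iff ψ holds at some accessible world.
Let φ = (s ∨ ¬r) ∧ ◇q. Evaluate φ at each world:
  w0 (successors ∅): φ is false.
  w1 (successors {w0, w4}): φ is true.
  w2 (successors {w4}): φ is false.
  w3 (successors {w1}): φ is false.
  w4 (successors {w0, w1}): φ is true.
For instance, at w3:
  At w3: s ∨ ¬r is true, ◇q is false, so (s ∨ ¬r) ∧ ◇q is false.
    At w3: ◇q requires q at some successor in {w1}.
      At w1: q is false.
    So ◇q is false at w3.
Satisfying worlds: {w1, w4}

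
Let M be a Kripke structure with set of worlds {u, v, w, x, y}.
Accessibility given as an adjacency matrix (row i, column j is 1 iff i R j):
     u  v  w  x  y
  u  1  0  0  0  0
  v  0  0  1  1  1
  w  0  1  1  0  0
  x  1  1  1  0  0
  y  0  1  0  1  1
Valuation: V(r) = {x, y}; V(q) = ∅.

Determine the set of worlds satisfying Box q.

none

Let φ = Box q. Evaluate φ at each world:
  u (successors {u}): φ is false.
  v (successors {w, x, y}): φ is false.
  w (successors {v, w}): φ is false.
  x (successors {u, v, w}): φ is false.
  y (successors {v, x, y}): φ is false.
For instance, at v:
  At v: Box q requires q at every successor {w, x, y}.
    q fails at w, so Box q is false at v.
Satisfying worlds: none.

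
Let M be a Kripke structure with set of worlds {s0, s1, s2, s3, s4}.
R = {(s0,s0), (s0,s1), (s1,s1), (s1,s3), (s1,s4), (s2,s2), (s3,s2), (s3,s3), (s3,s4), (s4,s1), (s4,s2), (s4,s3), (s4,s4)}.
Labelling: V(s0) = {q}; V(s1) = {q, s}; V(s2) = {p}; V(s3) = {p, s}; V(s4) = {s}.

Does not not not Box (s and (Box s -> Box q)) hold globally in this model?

Recall that Box ψ holds at a world iff ψ holds at every accessible world, and Dia ψ holds iff ψ holds at some accessible world.
Let φ = not not not Box (s and (Box s -> Box q)). Evaluate φ at each world:
  s0 (successors {s0, s1}): φ is true.
  s1 (successors {s1, s3, s4}): φ is true.
  s2 (successors {s2}): φ is true.
  s3 (successors {s2, s3, s4}): φ is true.
  s4 (successors {s1, s2, s3, s4}): φ is true.
For instance, at s0:
  At s0: not not Box (s and (Box s -> Box q)) is false, so not not not Box (s and (Box s -> Box q)) is true.
    At s0: not Box (s and (Box s -> Box q)) is true, so not not Box (s and (Box s -> Box q)) is false.
      At s0: Box (s and (Box s -> Box q)) is false, so not Box (s and (Box s -> Box q)) is true.

Yes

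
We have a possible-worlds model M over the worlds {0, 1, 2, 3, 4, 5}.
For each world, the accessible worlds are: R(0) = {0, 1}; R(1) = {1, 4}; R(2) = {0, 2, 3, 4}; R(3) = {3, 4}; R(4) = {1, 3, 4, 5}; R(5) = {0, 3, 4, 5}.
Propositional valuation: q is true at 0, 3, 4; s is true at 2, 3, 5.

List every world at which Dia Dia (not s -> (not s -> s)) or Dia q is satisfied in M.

0, 1, 2, 3, 4, 5

Let φ = Dia Dia (not s -> (not s -> s)) or Dia q. Evaluate φ at each world:
  0 (successors {0, 1}): φ is true.
  1 (successors {1, 4}): φ is true.
  2 (successors {0, 2, 3, 4}): φ is true.
  3 (successors {3, 4}): φ is true.
  4 (successors {1, 3, 4, 5}): φ is true.
  5 (successors {0, 3, 4, 5}): φ is true.
For instance, at 1:
  At 1: Dia Dia (not s -> (not s -> s)) is true, Dia q is true, so Dia Dia (not s -> (not s -> s)) or Dia q is true.
    At 1: Dia Dia (not s -> (not s -> s)) requires Dia (not s -> (not s -> s)) at some successor in {1, 4}.
      Dia (not s -> (not s -> s)) holds at 4, so Dia Dia (not s -> (not s -> s)) is true at 1.
    At 1: Dia q requires q at some successor in {1, 4}.
      q holds at 4, so Dia q is true at 1.
Satisfying worlds: {0, 1, 2, 3, 4, 5}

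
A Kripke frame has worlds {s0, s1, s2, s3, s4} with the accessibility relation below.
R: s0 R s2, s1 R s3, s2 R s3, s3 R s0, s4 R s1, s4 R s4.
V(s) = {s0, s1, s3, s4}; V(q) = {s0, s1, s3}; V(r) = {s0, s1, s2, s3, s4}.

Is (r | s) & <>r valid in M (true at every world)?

Recall that <>ψ holds at a world iff ψ holds at some accessible world.
Let φ = (r | s) & <>r. Evaluate φ at each world:
  s0 (successors {s2}): φ is true.
  s1 (successors {s3}): φ is true.
  s2 (successors {s3}): φ is true.
  s3 (successors {s0}): φ is true.
  s4 (successors {s1, s4}): φ is true.
For instance, at s2:
  At s2: r | s is true, <>r is true, so (r | s) & <>r is true.
    At s2: <>r requires r at some successor in {s3}.
      r holds at s3, so <>r is true at s2.

Yes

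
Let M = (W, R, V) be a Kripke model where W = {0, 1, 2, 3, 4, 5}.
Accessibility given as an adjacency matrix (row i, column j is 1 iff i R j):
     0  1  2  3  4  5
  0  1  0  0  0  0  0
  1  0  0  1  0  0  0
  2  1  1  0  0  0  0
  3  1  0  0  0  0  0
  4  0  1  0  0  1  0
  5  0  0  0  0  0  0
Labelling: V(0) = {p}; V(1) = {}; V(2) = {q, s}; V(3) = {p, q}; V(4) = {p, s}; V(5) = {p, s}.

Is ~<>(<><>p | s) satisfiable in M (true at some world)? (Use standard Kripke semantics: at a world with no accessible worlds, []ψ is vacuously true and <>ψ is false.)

Recall that <>ψ holds at a world iff ψ holds at some accessible world.
Let φ = ~<>(<><>p | s). Evaluate φ at each world:
  0 (successors {0}): φ is false.
  1 (successors {2}): φ is false.
  2 (successors {0, 1}): φ is false.
  3 (successors {0}): φ is false.
  4 (successors {1, 4}): φ is false.
  5 (successors ∅): φ is true.
Detail at 5 (witness):
  At 5: <>(<><>p | s) is false, so ~<>(<><>p | s) is true.
    At 5: no accessible worlds, so <>(<><>p | s) is false.

Yes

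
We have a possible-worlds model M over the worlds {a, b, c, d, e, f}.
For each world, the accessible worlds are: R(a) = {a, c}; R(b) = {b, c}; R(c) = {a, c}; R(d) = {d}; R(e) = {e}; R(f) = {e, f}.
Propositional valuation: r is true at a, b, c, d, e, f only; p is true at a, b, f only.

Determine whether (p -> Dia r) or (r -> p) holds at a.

Yes

Recall that Dia ψ holds at a world iff ψ holds at some accessible world.
At a: p -> Dia r is true, r -> p is true, so (p -> Dia r) or (r -> p) is true.
  At a: p is true, Dia r is true, so p -> Dia r is true.
    At a: Dia r requires r at some successor in {a, c}.
      r holds at a, so Dia r is true at a.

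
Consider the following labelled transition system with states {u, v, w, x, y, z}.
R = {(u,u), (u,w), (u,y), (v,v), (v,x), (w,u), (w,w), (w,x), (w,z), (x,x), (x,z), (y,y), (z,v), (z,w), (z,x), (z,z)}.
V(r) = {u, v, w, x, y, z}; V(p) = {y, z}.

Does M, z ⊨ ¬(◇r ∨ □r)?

At z: ◇r ∨ □r is true, so ¬(◇r ∨ □r) is false.
  At z: ◇r is true, □r is true, so ◇r ∨ □r is true.
    At z: ◇r requires r at some successor in {v, w, x, z}.
      r holds at v, so ◇r is true at z.
    At z: □r requires r at every successor {v, w, x, z}.
      At v: r is true.
      At w: r is true.
      At x: r is true.
      At z: r is true.
    So □r is true at z.

No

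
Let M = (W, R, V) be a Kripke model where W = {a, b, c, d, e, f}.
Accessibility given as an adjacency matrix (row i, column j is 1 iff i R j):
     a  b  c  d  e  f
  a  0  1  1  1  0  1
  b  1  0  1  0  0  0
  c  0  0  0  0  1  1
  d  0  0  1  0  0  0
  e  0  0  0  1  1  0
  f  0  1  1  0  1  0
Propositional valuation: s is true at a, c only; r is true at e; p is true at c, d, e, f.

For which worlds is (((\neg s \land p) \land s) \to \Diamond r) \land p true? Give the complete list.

c, d, e, f

Let φ = (((\neg s \land p) \land s) \to \Diamond r) \land p. Evaluate φ at each world:
  a (successors {b, c, d, f}): φ is false.
  b (successors {a, c}): φ is false.
  c (successors {e, f}): φ is true.
  d (successors {c}): φ is true.
  e (successors {d, e}): φ is true.
  f (successors {b, c, e}): φ is true.
For instance, at d:
  At d: ((\neg s \land p) \land s) \to \Diamond r is true, p is true, so (((\neg s \land p) \land s) \to \Diamond r) \land p is true.
    At d: (\neg s \land p) \land s is false, \Diamond r is false, so ((\neg s \land p) \land s) \to \Diamond r is true.
      At d: \Diamond r requires r at some successor in {c}.
        At c: r is false.
      So \Diamond r is false at d.
Satisfying worlds: {c, d, e, f}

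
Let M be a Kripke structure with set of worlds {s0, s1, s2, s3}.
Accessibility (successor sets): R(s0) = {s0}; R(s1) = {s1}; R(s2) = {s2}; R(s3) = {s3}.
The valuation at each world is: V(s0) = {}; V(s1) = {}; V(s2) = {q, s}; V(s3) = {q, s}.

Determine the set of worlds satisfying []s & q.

s2, s3

Let φ = []s & q. Evaluate φ at each world:
  s0 (successors {s0}): φ is false.
  s1 (successors {s1}): φ is false.
  s2 (successors {s2}): φ is true.
  s3 (successors {s3}): φ is true.
For instance, at s2:
  At s2: []s is true, q is true, so []s & q is true.
    At s2: []s requires s at every successor {s2}.
      At s2: s is true.
    So []s is true at s2.
Satisfying worlds: {s2, s3}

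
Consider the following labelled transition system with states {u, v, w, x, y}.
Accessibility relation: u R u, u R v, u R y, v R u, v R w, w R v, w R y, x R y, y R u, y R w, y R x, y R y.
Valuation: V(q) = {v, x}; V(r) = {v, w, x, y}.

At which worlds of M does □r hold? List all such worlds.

Recall that □ψ holds at a world iff ψ holds at every accessible world, and ◇ψ holds iff ψ holds at some accessible world.
Let φ = □r. Evaluate φ at each world:
  u (successors {u, v, y}): φ is false.
  v (successors {u, w}): φ is false.
  w (successors {v, y}): φ is true.
  x (successors {y}): φ is true.
  y (successors {u, w, x, y}): φ is false.
For instance, at y:
  At y: □r requires r at every successor {u, w, x, y}.
    r fails at u, so □r is false at y.
Satisfying worlds: {w, x}

w, x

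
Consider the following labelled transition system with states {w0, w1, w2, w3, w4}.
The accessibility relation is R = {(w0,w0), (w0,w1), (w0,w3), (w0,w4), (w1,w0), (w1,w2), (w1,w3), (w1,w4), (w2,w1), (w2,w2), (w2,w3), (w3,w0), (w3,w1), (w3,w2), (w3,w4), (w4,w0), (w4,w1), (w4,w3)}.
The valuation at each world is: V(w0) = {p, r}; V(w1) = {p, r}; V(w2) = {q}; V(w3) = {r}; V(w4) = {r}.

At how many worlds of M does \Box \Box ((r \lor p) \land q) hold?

Let φ = \Box \Box ((r \lor p) \land q). Evaluate φ at each world:
  w0 (successors {w0, w1, w3, w4}): φ is false.
  w1 (successors {w0, w2, w3, w4}): φ is false.
  w2 (successors {w1, w2, w3}): φ is false.
  w3 (successors {w0, w1, w2, w4}): φ is false.
  w4 (successors {w0, w1, w3}): φ is false.
For instance, at w0:
  At w0: \Box \Box ((r \lor p) \land q) requires \Box ((r \lor p) \land q) at every successor {w0, w1, w3, w4}.
    \Box ((r \lor p) \land q) fails at w0, so \Box \Box ((r \lor p) \land q) is false at w0.
      At w0: \Box ((r \lor p) \land q) requires (r \lor p) \land q at every successor {w0, w1, w3, w4}.
        (r \lor p) \land q fails at w0, so \Box ((r \lor p) \land q) is false at w0.
Satisfying worlds: none.

0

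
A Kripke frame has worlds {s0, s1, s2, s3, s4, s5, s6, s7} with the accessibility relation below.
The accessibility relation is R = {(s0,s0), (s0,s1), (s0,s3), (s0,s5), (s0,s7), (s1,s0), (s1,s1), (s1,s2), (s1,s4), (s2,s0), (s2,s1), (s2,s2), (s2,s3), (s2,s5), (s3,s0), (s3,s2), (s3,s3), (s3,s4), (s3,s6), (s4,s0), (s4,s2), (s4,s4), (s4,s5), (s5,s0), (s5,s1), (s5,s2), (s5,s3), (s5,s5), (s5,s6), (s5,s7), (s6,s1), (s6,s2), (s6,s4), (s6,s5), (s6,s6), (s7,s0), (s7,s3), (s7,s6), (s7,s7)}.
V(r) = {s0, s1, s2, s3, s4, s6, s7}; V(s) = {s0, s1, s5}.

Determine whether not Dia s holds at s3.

At s3: Dia s is true, so not Dia s is false.
  At s3: Dia s requires s at some successor in {s0, s2, s3, s4, s6}.
    s holds at s0, so Dia s is true at s3.

No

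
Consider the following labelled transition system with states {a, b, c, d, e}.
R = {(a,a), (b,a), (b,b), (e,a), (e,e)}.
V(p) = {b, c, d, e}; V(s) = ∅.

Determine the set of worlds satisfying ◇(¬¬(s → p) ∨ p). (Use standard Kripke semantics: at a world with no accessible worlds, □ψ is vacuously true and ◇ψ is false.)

Let φ = ◇(¬¬(s → p) ∨ p). Evaluate φ at each world:
  a (successors {a}): φ is true.
  b (successors {a, b}): φ is true.
  c (successors ∅): φ is false.
  d (successors ∅): φ is false.
  e (successors {a, e}): φ is true.
For instance, at b:
  At b: ◇(¬¬(s → p) ∨ p) requires ¬¬(s → p) ∨ p at some successor in {a, b}.
    ¬¬(s → p) ∨ p holds at a, so ◇(¬¬(s → p) ∨ p) is true at b.
Satisfying worlds: {a, b, e}

a, b, e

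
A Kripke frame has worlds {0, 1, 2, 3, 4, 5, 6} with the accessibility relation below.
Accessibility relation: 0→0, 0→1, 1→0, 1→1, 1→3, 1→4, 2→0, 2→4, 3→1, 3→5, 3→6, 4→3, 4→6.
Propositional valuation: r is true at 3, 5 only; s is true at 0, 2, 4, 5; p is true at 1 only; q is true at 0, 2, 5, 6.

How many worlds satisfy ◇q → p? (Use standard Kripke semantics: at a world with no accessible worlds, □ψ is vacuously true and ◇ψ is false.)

Let φ = ◇q → p. Evaluate φ at each world:
  0 (successors {0, 1}): φ is false.
  1 (successors {0, 1, 3, 4}): φ is true.
  2 (successors {0, 4}): φ is false.
  3 (successors {1, 5, 6}): φ is false.
  4 (successors {3, 6}): φ is false.
  5 (successors ∅): φ is true.
  6 (successors ∅): φ is true.
For instance, at 1:
  At 1: ◇q is true, p is true, so ◇q → p is true.
    At 1: ◇q requires q at some successor in {0, 1, 3, 4}.
      q holds at 0, so ◇q is true at 1.
Satisfying worlds: {1, 5, 6}

3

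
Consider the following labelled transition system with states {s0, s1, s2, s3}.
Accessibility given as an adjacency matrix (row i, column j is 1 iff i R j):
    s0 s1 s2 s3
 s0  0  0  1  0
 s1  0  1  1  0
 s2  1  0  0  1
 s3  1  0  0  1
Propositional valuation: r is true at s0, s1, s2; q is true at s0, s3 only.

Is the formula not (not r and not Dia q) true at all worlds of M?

Yes

Let φ = not (not r and not Dia q). Evaluate φ at each world:
  s0 (successors {s2}): φ is true.
  s1 (successors {s1, s2}): φ is true.
  s2 (successors {s0, s3}): φ is true.
  s3 (successors {s0, s3}): φ is true.
For instance, at s3:
  At s3: not r and not Dia q is false, so not (not r and not Dia q) is true.
    At s3: not r is true, not Dia q is false, so not r and not Dia q is false.
      At s3: Dia q is true, so not Dia q is false.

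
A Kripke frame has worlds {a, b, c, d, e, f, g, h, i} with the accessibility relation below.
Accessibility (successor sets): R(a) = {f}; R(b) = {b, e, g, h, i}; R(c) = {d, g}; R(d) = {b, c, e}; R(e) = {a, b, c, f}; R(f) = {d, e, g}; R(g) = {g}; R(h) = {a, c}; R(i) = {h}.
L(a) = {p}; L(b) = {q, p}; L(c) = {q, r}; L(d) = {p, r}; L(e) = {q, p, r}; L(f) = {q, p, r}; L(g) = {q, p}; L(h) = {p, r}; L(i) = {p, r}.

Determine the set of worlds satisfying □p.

a, b, c, f, g, i

Let φ = □p. Evaluate φ at each world:
  a (successors {f}): φ is true.
  b (successors {b, e, g, h, i}): φ is true.
  c (successors {d, g}): φ is true.
  d (successors {b, c, e}): φ is false.
  e (successors {a, b, c, f}): φ is false.
  f (successors {d, e, g}): φ is true.
  g (successors {g}): φ is true.
  h (successors {a, c}): φ is false.
  i (successors {h}): φ is true.
For instance, at b:
  At b: □p requires p at every successor {b, e, g, h, i}.
    At b: p is true.
    At e: p is true.
    At g: p is true.
    At h: p is true.
    At i: p is true.
  So □p is true at b.
Satisfying worlds: {a, b, c, f, g, i}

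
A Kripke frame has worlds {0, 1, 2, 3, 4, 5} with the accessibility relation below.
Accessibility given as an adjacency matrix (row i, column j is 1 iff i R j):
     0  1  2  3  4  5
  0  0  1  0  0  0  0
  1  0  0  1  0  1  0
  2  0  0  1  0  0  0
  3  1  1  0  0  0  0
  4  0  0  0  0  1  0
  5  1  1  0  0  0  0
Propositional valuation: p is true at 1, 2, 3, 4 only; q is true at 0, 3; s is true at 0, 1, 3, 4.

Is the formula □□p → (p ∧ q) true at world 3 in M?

At 3: □□p is true, p ∧ q is true, so □□p → (p ∧ q) is true.
  At 3: □□p requires □p at every successor {0, 1}.
      At 0: □p requires p at every successor {1}.
        At 1: p is true.
      So □p is true at 0.
      At 1: □p requires p at every successor {2, 4}.
        At 2: p is true.
        At 4: p is true.
      So □p is true at 1.
  So □□p is true at 3.

Yes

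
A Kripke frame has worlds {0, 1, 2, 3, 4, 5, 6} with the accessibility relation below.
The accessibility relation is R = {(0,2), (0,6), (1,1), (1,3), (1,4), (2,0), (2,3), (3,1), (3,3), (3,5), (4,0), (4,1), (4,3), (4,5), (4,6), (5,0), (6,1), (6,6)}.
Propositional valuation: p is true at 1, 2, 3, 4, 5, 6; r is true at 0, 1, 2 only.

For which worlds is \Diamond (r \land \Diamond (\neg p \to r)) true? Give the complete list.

Let φ = \Diamond (r \land \Diamond (\neg p \to r)). Evaluate φ at each world:
  0 (successors {2, 6}): φ is true.
  1 (successors {1, 3, 4}): φ is true.
  2 (successors {0, 3}): φ is true.
  3 (successors {1, 3, 5}): φ is true.
  4 (successors {0, 1, 3, 5, 6}): φ is true.
  5 (successors {0}): φ is true.
  6 (successors {1, 6}): φ is true.
For instance, at 3:
  At 3: \Diamond (r \land \Diamond (\neg p \to r)) requires r \land \Diamond (\neg p \to r) at some successor in {1, 3, 5}.
    r \land \Diamond (\neg p \to r) holds at 1, so \Diamond (r \land \Diamond (\neg p \to r)) is true at 3.
      At 1: r is true, \Diamond (\neg p \to r) is true, so r \land \Diamond (\neg p \to r) is true.
Satisfying worlds: {0, 1, 2, 3, 4, 5, 6}

0, 1, 2, 3, 4, 5, 6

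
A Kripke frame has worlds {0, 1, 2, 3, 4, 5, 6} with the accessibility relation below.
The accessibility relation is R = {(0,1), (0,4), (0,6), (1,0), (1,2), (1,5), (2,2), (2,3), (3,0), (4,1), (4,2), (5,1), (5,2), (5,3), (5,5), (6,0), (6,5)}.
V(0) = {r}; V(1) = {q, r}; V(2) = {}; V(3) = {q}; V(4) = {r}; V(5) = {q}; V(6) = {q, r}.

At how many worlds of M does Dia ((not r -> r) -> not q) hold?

7

Let φ = Dia ((not r -> r) -> not q). Evaluate φ at each world:
  0 (successors {1, 4, 6}): φ is true.
  1 (successors {0, 2, 5}): φ is true.
  2 (successors {2, 3}): φ is true.
  3 (successors {0}): φ is true.
  4 (successors {1, 2}): φ is true.
  5 (successors {1, 2, 3, 5}): φ is true.
  6 (successors {0, 5}): φ is true.
For instance, at 4:
  At 4: Dia ((not r -> r) -> not q) requires (not r -> r) -> not q at some successor in {1, 2}.
    (not r -> r) -> not q holds at 2, so Dia ((not r -> r) -> not q) is true at 4.
Satisfying worlds: {0, 1, 2, 3, 4, 5, 6}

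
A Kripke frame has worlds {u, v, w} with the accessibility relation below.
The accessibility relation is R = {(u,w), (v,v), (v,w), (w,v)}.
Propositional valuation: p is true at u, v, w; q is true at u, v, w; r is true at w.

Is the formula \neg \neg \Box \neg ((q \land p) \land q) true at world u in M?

No

At u: \neg \Box \neg ((q \land p) \land q) is true, so \neg \neg \Box \neg ((q \land p) \land q) is false.
  At u: \Box \neg ((q \land p) \land q) is false, so \neg \Box \neg ((q \land p) \land q) is true.
    At u: \Box \neg ((q \land p) \land q) requires \neg ((q \land p) \land q) at every successor {w}.
      \neg ((q \land p) \land q) fails at w, so \Box \neg ((q \land p) \land q) is false at u.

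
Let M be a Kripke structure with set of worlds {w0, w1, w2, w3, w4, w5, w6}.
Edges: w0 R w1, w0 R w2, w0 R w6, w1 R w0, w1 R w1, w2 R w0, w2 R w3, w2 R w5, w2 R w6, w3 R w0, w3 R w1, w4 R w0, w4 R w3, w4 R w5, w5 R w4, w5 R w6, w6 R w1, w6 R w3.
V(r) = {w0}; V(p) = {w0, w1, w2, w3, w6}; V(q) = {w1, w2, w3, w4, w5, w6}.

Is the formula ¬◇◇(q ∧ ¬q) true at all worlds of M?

Yes

Let φ = ¬◇◇(q ∧ ¬q). Evaluate φ at each world:
  w0 (successors {w1, w2, w6}): φ is true.
  w1 (successors {w0, w1}): φ is true.
  w2 (successors {w0, w3, w5, w6}): φ is true.
  w3 (successors {w0, w1}): φ is true.
  w4 (successors {w0, w3, w5}): φ is true.
  w5 (successors {w4, w6}): φ is true.
  w6 (successors {w1, w3}): φ is true.
For instance, at w0:
  At w0: ◇◇(q ∧ ¬q) is false, so ¬◇◇(q ∧ ¬q) is true.
    At w0: ◇◇(q ∧ ¬q) requires ◇(q ∧ ¬q) at some successor in {w1, w2, w6}.
      At w1: ◇(q ∧ ¬q) is false.
      At w2: ◇(q ∧ ¬q) is false.
      At w6: ◇(q ∧ ¬q) is false.
    So ◇◇(q ∧ ¬q) is false at w0.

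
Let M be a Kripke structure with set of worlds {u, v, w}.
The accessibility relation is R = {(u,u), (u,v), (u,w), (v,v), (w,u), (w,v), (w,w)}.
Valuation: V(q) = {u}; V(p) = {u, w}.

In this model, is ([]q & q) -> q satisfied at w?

Yes

At w: []q & q is false, q is false, so ([]q & q) -> q is true.
  At w: []q is false, q is false, so []q & q is false.
    At w: []q requires q at every successor {u, v, w}.
      q fails at v, so []q is false at w.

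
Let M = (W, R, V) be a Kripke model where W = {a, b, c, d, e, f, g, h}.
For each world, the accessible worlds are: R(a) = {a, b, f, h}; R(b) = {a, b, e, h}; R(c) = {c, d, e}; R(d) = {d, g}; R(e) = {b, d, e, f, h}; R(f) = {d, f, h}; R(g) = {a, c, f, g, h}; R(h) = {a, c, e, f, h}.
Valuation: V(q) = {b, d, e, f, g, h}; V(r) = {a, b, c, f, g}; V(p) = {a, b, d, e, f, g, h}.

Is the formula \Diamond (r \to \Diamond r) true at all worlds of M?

Yes

Recall that \Diamond ψ holds at a world iff ψ holds at some accessible world.
Let φ = \Diamond (r \to \Diamond r). Evaluate φ at each world:
  a (successors {a, b, f, h}): φ is true.
  b (successors {a, b, e, h}): φ is true.
  c (successors {c, d, e}): φ is true.
  d (successors {d, g}): φ is true.
  e (successors {b, d, e, f, h}): φ is true.
  f (successors {d, f, h}): φ is true.
  g (successors {a, c, f, g, h}): φ is true.
  h (successors {a, c, e, f, h}): φ is true.
For instance, at c:
  At c: \Diamond (r \to \Diamond r) requires r \to \Diamond r at some successor in {c, d, e}.
    r \to \Diamond r holds at c, so \Diamond (r \to \Diamond r) is true at c.
      At c: r is true, \Diamond r is true, so r \to \Diamond r is true.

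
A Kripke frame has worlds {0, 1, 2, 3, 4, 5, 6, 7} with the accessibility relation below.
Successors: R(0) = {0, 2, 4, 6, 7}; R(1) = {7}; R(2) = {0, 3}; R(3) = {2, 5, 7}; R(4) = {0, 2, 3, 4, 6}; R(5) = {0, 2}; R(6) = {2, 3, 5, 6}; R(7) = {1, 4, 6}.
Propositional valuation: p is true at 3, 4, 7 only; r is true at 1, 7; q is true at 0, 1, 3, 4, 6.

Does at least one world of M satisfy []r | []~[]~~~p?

Yes

Let φ = []r | []~[]~~~p. Evaluate φ at each world:
  0 (successors {0, 2, 4, 6, 7}): φ is true.
  1 (successors {7}): φ is true.
  2 (successors {0, 3}): φ is true.
  3 (successors {2, 5, 7}): φ is false.
  4 (successors {0, 2, 3, 4, 6}): φ is true.
  5 (successors {0, 2}): φ is true.
  6 (successors {2, 3, 5, 6}): φ is false.
  7 (successors {1, 4, 6}): φ is true.
Detail at 0 (witness):
  At 0: []r is false, []~[]~~~p is true, so []r | []~[]~~~p is true.
    At 0: []r requires r at every successor {0, 2, 4, 6, 7}.
      r fails at 0, so []r is false at 0.
    At 0: []~[]~~~p requires ~[]~~~p at every successor {0, 2, 4, 6, 7}.
      At 0: ~[]~~~p is true.
      At 2: ~[]~~~p is true.
      At 4: ~[]~~~p is true.
      At 6: ~[]~~~p is true.
      At 7: ~[]~~~p is true.
    So []~[]~~~p is true at 0.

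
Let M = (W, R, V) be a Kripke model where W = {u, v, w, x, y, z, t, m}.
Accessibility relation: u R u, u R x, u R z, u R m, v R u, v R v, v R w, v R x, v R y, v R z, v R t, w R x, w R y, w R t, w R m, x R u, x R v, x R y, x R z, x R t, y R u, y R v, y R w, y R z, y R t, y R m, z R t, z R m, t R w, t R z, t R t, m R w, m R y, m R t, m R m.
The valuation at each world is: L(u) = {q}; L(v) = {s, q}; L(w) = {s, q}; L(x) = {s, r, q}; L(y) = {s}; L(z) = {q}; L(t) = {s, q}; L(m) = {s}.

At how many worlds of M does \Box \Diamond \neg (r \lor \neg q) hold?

Let φ = \Box \Diamond \neg (r \lor \neg q). Evaluate φ at each world:
  u (successors {u, x, z, m}): φ is true.
  v (successors {u, v, w, x, y, z, t}): φ is true.
  w (successors {x, y, t, m}): φ is true.
  x (successors {u, v, y, z, t}): φ is true.
  y (successors {u, v, w, z, t, m}): φ is true.
  z (successors {t, m}): φ is true.
  t (successors {w, z, t}): φ is true.
  m (successors {w, y, t, m}): φ is true.
For instance, at v:
  At v: \Box \Diamond \neg (r \lor \neg q) requires \Diamond \neg (r \lor \neg q) at every successor {u, v, w, x, y, z, t}.
    At u: \Diamond \neg (r \lor \neg q) is true.
    At v: \Diamond \neg (r \lor \neg q) is true.
    At w: \Diamond \neg (r \lor \neg q) is true.
    At x: \Diamond \neg (r \lor \neg q) is true.
    At y: \Diamond \neg (r \lor \neg q) is true.
    At z: \Diamond \neg (r \lor \neg q) is true.
    At t: \Diamond \neg (r \lor \neg q) is true.
  So \Box \Diamond \neg (r \lor \neg q) is true at v.
Satisfying worlds: {u, v, w, x, y, z, t, m}

8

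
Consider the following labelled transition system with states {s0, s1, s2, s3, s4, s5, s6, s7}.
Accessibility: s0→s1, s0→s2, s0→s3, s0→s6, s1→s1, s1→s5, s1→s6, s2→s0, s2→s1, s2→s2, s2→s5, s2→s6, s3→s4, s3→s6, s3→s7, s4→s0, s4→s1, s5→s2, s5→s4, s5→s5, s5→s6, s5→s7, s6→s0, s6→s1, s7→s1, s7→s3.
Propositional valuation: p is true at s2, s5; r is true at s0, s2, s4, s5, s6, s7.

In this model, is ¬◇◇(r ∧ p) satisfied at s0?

No

At s0: ◇◇(r ∧ p) is true, so ¬◇◇(r ∧ p) is false.
  At s0: ◇◇(r ∧ p) requires ◇(r ∧ p) at some successor in {s1, s2, s3, s6}.
    ◇(r ∧ p) holds at s1, so ◇◇(r ∧ p) is true at s0.
      At s1: ◇(r ∧ p) requires r ∧ p at some successor in {s1, s5, s6}.
        r ∧ p holds at s5, so ◇(r ∧ p) is true at s1.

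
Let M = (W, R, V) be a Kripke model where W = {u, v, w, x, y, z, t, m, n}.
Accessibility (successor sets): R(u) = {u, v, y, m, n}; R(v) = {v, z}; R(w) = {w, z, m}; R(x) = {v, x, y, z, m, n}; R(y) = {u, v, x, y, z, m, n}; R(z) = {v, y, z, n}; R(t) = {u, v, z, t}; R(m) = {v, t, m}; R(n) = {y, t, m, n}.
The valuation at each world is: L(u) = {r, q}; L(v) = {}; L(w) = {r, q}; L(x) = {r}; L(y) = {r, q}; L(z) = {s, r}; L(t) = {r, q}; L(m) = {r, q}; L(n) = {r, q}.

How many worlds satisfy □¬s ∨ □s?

3

Let φ = □¬s ∨ □s. Evaluate φ at each world:
  u (successors {u, v, y, m, n}): φ is true.
  v (successors {v, z}): φ is false.
  w (successors {w, z, m}): φ is false.
  x (successors {v, x, y, z, m, n}): φ is false.
  y (successors {u, v, x, y, z, m, n}): φ is false.
  z (successors {v, y, z, n}): φ is false.
  t (successors {u, v, z, t}): φ is false.
  m (successors {v, t, m}): φ is true.
  n (successors {y, t, m, n}): φ is true.
For instance, at m:
  At m: □¬s is true, □s is false, so □¬s ∨ □s is true.
    At m: □¬s requires ¬s at every successor {v, t, m}.
      At v: ¬s is true.
      At t: ¬s is true.
      At m: ¬s is true.
    So □¬s is true at m.
    At m: □s requires s at every successor {v, t, m}.
      s fails at v, so □s is false at m.
Satisfying worlds: {u, m, n}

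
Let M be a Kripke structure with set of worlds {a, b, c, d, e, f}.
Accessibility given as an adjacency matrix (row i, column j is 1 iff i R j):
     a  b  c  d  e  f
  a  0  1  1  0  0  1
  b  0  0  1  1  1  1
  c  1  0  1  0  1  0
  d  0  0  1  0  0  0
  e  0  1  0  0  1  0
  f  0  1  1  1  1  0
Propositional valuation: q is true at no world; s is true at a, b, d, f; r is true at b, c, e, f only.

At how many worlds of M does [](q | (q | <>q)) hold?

Let φ = [](q | (q | <>q)). Evaluate φ at each world:
  a (successors {b, c, f}): φ is false.
  b (successors {c, d, e, f}): φ is false.
  c (successors {a, c, e}): φ is false.
  d (successors {c}): φ is false.
  e (successors {b, e}): φ is false.
  f (successors {b, c, d, e}): φ is false.
For instance, at b:
  At b: [](q | (q | <>q)) requires q | (q | <>q) at every successor {c, d, e, f}.
    q | (q | <>q) fails at c, so [](q | (q | <>q)) is false at b.
      At c: q is false, q | <>q is false, so q | (q | <>q) is false.
Satisfying worlds: none.

0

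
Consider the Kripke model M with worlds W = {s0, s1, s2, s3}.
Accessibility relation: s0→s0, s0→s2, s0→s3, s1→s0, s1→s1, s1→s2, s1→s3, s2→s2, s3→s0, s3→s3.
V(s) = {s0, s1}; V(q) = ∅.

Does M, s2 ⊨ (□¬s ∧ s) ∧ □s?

Recall that □ψ holds at a world iff ψ holds at every accessible world, and ◇ψ holds iff ψ holds at some accessible world.
At s2: □¬s ∧ s is false, □s is false, so (□¬s ∧ s) ∧ □s is false.
  At s2: □¬s is true, s is false, so □¬s ∧ s is false.
    At s2: □¬s requires ¬s at every successor {s2}.
      At s2: ¬s is true.
    So □¬s is true at s2.
  At s2: □s requires s at every successor {s2}.
    s fails at s2, so □s is false at s2.

No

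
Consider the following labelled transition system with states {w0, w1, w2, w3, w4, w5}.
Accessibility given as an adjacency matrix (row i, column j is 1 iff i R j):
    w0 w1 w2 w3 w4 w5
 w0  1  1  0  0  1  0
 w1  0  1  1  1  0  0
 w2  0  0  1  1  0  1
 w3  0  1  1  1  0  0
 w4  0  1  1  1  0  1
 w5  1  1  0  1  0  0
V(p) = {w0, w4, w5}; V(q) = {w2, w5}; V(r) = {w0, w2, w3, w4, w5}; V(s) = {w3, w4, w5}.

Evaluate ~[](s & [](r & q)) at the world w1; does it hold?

Recall that []ψ holds at a world iff ψ holds at every accessible world, and <>ψ holds iff ψ holds at some accessible world.
At w1: [](s & [](r & q)) is false, so ~[](s & [](r & q)) is true.
  At w1: [](s & [](r & q)) requires s & [](r & q) at every successor {w1, w2, w3}.
    s & [](r & q) fails at w1, so [](s & [](r & q)) is false at w1.
      At w1: s is false, [](r & q) is false, so s & [](r & q) is false.

Yes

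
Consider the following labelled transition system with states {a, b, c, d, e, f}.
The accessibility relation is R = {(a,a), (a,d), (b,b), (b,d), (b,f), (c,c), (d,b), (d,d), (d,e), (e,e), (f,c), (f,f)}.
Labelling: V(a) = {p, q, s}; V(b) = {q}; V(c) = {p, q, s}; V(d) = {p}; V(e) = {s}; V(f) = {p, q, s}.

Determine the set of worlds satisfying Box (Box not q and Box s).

e

Let φ = Box (Box not q and Box s). Evaluate φ at each world:
  a (successors {a, d}): φ is false.
  b (successors {b, d, f}): φ is false.
  c (successors {c}): φ is false.
  d (successors {b, d, e}): φ is false.
  e (successors {e}): φ is true.
  f (successors {c, f}): φ is false.
For instance, at f:
  At f: Box (Box not q and Box s) requires Box not q and Box s at every successor {c, f}.
    Box not q and Box s fails at c, so Box (Box not q and Box s) is false at f.
      At c: Box not q is false, Box s is true, so Box not q and Box s is false.
Satisfying worlds: {e}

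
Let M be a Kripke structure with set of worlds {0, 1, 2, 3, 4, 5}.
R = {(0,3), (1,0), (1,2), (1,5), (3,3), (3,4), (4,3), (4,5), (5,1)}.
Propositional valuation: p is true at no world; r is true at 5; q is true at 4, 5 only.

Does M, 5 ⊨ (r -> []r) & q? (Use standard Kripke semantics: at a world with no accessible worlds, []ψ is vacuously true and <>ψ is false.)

Recall that []ψ holds at a world iff ψ holds at every accessible world, and <>ψ holds iff ψ holds at some accessible world.
At 5: r -> []r is false, q is true, so (r -> []r) & q is false.
  At 5: r is true, []r is false, so r -> []r is false.
    At 5: []r requires r at every successor {1}.
      r fails at 1, so []r is false at 5.

No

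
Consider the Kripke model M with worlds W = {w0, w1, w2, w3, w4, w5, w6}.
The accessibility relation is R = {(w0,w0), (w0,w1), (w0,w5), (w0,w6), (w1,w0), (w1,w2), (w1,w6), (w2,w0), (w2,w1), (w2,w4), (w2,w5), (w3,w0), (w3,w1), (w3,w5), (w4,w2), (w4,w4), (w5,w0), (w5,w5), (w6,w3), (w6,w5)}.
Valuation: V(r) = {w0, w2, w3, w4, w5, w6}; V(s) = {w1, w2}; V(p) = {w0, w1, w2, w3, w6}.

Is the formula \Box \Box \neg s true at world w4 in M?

No

At w4: \Box \Box \neg s requires \Box \neg s at every successor {w2, w4}.
  \Box \neg s fails at w2, so \Box \Box \neg s is false at w4.
    At w2: \Box \neg s requires \neg s at every successor {w0, w1, w4, w5}.
      \neg s fails at w1, so \Box \neg s is false at w2.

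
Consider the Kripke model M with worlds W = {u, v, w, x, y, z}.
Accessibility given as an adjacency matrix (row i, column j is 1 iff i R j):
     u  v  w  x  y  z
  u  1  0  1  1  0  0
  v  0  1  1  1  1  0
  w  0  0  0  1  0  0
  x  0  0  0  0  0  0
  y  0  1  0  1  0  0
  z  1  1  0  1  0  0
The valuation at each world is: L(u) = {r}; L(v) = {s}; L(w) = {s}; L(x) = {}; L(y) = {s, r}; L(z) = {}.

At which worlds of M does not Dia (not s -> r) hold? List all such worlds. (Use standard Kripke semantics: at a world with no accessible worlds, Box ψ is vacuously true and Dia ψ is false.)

w, x

Let φ = not Dia (not s -> r). Evaluate φ at each world:
  u (successors {u, w, x}): φ is false.
  v (successors {v, w, x, y}): φ is false.
  w (successors {x}): φ is true.
  x (successors ∅): φ is true.
  y (successors {v, x}): φ is false.
  z (successors {u, v, x}): φ is false.
For instance, at v:
  At v: Dia (not s -> r) is true, so not Dia (not s -> r) is false.
    At v: Dia (not s -> r) requires not s -> r at some successor in {v, w, x, y}.
      not s -> r holds at v, so Dia (not s -> r) is true at v.
Satisfying worlds: {w, x}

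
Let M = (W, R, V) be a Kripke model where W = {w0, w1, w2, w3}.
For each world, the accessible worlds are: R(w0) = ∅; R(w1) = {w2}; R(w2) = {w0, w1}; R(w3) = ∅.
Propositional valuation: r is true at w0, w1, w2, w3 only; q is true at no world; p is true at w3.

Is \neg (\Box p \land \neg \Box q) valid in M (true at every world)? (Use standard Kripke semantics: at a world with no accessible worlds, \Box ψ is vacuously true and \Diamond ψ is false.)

Recall that \Box ψ holds at a world iff ψ holds at every accessible world, and \Diamond ψ holds iff ψ holds at some accessible world.
Let φ = \neg (\Box p \land \neg \Box q). Evaluate φ at each world:
  w0 (successors ∅): φ is true.
  w1 (successors {w2}): φ is true.
  w2 (successors {w0, w1}): φ is true.
  w3 (successors ∅): φ is true.
For instance, at w2:
  At w2: \Box p \land \neg \Box q is false, so \neg (\Box p \land \neg \Box q) is true.
    At w2: \Box p is false, \neg \Box q is true, so \Box p \land \neg \Box q is false.
      At w2: \Box p requires p at every successor {w0, w1}.
        p fails at w0, so \Box p is false at w2.
      At w2: \Box q is false, so \neg \Box q is true.

Yes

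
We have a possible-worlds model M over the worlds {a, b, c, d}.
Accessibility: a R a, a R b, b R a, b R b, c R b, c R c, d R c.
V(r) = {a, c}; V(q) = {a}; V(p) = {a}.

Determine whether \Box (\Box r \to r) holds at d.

Yes

At d: \Box (\Box r \to r) requires \Box r \to r at every successor {c}.
    At c: \Box r is false, r is true, so \Box r \to r is true.
      At c: \Box r requires r at every successor {b, c}.
        r fails at b, so \Box r is false at c.
So \Box (\Box r \to r) is true at d.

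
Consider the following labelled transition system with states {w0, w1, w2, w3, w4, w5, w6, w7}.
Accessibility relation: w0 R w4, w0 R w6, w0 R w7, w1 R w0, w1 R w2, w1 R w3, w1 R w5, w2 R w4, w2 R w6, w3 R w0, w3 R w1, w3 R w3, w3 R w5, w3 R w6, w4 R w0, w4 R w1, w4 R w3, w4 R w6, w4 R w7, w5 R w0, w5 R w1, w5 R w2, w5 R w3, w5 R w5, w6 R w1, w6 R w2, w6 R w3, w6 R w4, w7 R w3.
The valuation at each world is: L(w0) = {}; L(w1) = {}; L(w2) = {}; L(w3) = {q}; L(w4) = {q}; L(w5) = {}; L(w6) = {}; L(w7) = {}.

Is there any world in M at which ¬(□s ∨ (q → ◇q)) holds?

Let φ = ¬(□s ∨ (q → ◇q)). Evaluate φ at each world:
  w0 (successors {w4, w6, w7}): φ is false.
  w1 (successors {w0, w2, w3, w5}): φ is false.
  w2 (successors {w4, w6}): φ is false.
  w3 (successors {w0, w1, w3, w5, w6}): φ is false.
  w4 (successors {w0, w1, w3, w6, w7}): φ is false.
  w5 (successors {w0, w1, w2, w3, w5}): φ is false.
  w6 (successors {w1, w2, w3, w4}): φ is false.
  w7 (successors {w3}): φ is false.
For instance, at w2:
  At w2: □s ∨ (q → ◇q) is true, so ¬(□s ∨ (q → ◇q)) is false.
    At w2: □s is false, q → ◇q is true, so □s ∨ (q → ◇q) is true.
      At w2: □s requires s at every successor {w4, w6}.
        s fails at w4, so □s is false at w2.
      At w2: q is false, ◇q is true, so q → ◇q is true.

No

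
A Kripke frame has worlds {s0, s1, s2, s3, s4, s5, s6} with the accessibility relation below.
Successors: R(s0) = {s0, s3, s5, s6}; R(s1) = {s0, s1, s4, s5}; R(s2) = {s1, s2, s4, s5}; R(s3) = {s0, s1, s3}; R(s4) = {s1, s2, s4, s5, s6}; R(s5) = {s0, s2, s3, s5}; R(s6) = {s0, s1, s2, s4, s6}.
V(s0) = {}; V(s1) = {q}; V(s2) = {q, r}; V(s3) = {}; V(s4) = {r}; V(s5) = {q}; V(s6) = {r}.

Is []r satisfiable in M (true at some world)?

Let φ = []r. Evaluate φ at each world:
  s0 (successors {s0, s3, s5, s6}): φ is false.
  s1 (successors {s0, s1, s4, s5}): φ is false.
  s2 (successors {s1, s2, s4, s5}): φ is false.
  s3 (successors {s0, s1, s3}): φ is false.
  s4 (successors {s1, s2, s4, s5, s6}): φ is false.
  s5 (successors {s0, s2, s3, s5}): φ is false.
  s6 (successors {s0, s1, s2, s4, s6}): φ is false.
For instance, at s6:
  At s6: []r requires r at every successor {s0, s1, s2, s4, s6}.
    r fails at s0, so []r is false at s6.

No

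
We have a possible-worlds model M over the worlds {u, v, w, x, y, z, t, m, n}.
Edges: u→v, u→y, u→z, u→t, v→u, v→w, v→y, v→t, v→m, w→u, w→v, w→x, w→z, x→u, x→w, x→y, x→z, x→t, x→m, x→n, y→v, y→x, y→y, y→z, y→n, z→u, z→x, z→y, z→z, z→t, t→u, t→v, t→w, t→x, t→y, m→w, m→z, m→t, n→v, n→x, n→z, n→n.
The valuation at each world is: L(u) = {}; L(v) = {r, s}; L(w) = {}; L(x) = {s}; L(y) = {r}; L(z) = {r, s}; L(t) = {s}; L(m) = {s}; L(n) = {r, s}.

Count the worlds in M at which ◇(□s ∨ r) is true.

9

Recall that □ψ holds at a world iff ψ holds at every accessible world, and ◇ψ holds iff ψ holds at some accessible world.
Let φ = ◇(□s ∨ r). Evaluate φ at each world:
  u (successors {v, y, z, t}): φ is true.
  v (successors {u, w, y, t, m}): φ is true.
  w (successors {u, v, x, z}): φ is true.
  x (successors {u, w, y, z, t, m, n}): φ is true.
  y (successors {v, x, y, z, n}): φ is true.
  z (successors {u, x, y, z, t}): φ is true.
  t (successors {u, v, w, x, y}): φ is true.
  m (successors {w, z, t}): φ is true.
  n (successors {v, x, z, n}): φ is true.
For instance, at m:
  At m: ◇(□s ∨ r) requires □s ∨ r at some successor in {w, z, t}.
    □s ∨ r holds at z, so ◇(□s ∨ r) is true at m.
      At z: □s is false, r is true, so □s ∨ r is true.
Satisfying worlds: {u, v, w, x, y, z, t, m, n}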